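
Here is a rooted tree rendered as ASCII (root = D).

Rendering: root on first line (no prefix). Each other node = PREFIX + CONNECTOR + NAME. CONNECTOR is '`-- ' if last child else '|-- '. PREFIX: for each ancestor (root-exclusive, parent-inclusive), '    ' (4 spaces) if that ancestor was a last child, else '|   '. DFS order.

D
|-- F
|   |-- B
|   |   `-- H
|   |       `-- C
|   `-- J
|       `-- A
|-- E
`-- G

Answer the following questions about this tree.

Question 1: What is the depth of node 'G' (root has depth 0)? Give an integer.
Answer: 1

Derivation:
Path from root to G: D -> G
Depth = number of edges = 1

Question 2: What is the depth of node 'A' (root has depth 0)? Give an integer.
Answer: 3

Derivation:
Path from root to A: D -> F -> J -> A
Depth = number of edges = 3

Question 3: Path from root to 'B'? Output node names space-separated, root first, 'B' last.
Walk down from root: D -> F -> B

Answer: D F B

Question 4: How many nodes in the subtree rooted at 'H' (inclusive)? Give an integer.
Answer: 2

Derivation:
Subtree rooted at H contains: C, H
Count = 2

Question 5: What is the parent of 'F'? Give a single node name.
Scan adjacency: F appears as child of D

Answer: D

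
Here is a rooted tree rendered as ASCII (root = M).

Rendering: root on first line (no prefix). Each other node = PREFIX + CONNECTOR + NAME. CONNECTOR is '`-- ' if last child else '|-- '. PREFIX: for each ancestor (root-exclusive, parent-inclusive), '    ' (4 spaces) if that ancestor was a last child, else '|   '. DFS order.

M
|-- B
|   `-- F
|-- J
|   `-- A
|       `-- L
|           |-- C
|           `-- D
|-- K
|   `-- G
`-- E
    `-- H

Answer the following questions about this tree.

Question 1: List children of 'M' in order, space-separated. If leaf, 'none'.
Node M's children (from adjacency): B, J, K, E

Answer: B J K E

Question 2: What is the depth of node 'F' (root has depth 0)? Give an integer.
Answer: 2

Derivation:
Path from root to F: M -> B -> F
Depth = number of edges = 2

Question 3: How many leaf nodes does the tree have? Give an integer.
Leaves (nodes with no children): C, D, F, G, H

Answer: 5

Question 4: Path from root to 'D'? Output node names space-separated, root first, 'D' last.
Walk down from root: M -> J -> A -> L -> D

Answer: M J A L D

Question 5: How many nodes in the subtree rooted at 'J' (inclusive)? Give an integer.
Subtree rooted at J contains: A, C, D, J, L
Count = 5

Answer: 5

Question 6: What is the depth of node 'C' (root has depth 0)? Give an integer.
Answer: 4

Derivation:
Path from root to C: M -> J -> A -> L -> C
Depth = number of edges = 4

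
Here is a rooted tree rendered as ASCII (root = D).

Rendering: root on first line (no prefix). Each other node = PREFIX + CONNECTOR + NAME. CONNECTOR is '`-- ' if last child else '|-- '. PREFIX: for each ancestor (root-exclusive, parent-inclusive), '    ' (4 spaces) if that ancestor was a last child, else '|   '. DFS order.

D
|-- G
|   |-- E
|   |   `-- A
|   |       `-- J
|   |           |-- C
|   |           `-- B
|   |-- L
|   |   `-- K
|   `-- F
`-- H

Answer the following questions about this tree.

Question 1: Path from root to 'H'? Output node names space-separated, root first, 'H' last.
Answer: D H

Derivation:
Walk down from root: D -> H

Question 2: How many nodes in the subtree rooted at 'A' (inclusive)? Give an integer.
Answer: 4

Derivation:
Subtree rooted at A contains: A, B, C, J
Count = 4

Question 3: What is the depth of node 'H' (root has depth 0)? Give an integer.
Path from root to H: D -> H
Depth = number of edges = 1

Answer: 1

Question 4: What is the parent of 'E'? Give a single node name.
Answer: G

Derivation:
Scan adjacency: E appears as child of G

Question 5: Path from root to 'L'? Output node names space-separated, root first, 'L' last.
Walk down from root: D -> G -> L

Answer: D G L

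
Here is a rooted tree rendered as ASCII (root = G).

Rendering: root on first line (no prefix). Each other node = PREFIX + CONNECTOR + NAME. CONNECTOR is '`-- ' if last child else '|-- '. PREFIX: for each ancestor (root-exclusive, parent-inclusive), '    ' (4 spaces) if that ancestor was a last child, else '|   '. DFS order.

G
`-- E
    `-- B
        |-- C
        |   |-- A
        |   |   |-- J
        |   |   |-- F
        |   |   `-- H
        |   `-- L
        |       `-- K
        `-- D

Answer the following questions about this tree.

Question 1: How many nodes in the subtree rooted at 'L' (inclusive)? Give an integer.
Subtree rooted at L contains: K, L
Count = 2

Answer: 2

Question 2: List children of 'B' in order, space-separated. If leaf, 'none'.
Answer: C D

Derivation:
Node B's children (from adjacency): C, D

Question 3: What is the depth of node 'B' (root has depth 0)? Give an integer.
Answer: 2

Derivation:
Path from root to B: G -> E -> B
Depth = number of edges = 2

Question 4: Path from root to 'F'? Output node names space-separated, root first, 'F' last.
Answer: G E B C A F

Derivation:
Walk down from root: G -> E -> B -> C -> A -> F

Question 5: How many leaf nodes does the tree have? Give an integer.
Answer: 5

Derivation:
Leaves (nodes with no children): D, F, H, J, K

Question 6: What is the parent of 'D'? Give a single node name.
Scan adjacency: D appears as child of B

Answer: B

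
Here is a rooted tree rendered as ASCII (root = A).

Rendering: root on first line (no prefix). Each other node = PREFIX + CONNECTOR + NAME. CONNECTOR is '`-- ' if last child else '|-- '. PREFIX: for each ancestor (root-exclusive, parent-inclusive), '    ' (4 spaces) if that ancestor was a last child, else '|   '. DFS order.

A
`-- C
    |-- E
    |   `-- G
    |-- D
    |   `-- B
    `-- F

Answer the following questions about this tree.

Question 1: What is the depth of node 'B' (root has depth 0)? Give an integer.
Path from root to B: A -> C -> D -> B
Depth = number of edges = 3

Answer: 3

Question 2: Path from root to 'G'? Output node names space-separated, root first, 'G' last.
Answer: A C E G

Derivation:
Walk down from root: A -> C -> E -> G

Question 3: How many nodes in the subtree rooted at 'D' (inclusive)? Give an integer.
Answer: 2

Derivation:
Subtree rooted at D contains: B, D
Count = 2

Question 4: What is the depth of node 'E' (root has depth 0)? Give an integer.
Answer: 2

Derivation:
Path from root to E: A -> C -> E
Depth = number of edges = 2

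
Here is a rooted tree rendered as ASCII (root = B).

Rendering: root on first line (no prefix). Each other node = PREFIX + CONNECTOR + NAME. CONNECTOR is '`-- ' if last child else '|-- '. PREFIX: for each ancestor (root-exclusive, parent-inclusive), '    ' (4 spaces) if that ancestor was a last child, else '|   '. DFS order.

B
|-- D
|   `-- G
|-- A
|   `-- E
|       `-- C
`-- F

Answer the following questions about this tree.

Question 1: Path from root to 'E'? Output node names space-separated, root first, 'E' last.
Answer: B A E

Derivation:
Walk down from root: B -> A -> E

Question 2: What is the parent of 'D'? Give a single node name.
Scan adjacency: D appears as child of B

Answer: B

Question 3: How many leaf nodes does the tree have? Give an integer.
Answer: 3

Derivation:
Leaves (nodes with no children): C, F, G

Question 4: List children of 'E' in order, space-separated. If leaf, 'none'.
Answer: C

Derivation:
Node E's children (from adjacency): C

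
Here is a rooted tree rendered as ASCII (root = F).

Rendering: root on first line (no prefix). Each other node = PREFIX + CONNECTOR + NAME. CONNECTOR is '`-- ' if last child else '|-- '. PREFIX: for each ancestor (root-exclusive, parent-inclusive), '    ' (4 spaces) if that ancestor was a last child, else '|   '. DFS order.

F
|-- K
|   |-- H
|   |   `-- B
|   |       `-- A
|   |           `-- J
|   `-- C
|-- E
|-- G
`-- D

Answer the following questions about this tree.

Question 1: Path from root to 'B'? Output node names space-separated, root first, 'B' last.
Walk down from root: F -> K -> H -> B

Answer: F K H B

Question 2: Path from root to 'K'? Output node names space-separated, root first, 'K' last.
Answer: F K

Derivation:
Walk down from root: F -> K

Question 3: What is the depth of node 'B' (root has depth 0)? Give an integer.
Answer: 3

Derivation:
Path from root to B: F -> K -> H -> B
Depth = number of edges = 3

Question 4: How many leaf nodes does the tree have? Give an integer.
Answer: 5

Derivation:
Leaves (nodes with no children): C, D, E, G, J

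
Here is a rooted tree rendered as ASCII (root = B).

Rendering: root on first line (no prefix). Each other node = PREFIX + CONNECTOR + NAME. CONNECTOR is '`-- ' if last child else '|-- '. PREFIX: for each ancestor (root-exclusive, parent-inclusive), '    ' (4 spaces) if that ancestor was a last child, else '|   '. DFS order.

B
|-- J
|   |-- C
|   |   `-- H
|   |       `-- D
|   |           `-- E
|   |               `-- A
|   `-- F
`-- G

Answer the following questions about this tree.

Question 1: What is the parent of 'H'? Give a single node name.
Answer: C

Derivation:
Scan adjacency: H appears as child of C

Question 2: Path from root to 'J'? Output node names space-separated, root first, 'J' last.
Answer: B J

Derivation:
Walk down from root: B -> J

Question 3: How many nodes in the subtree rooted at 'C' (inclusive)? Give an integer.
Answer: 5

Derivation:
Subtree rooted at C contains: A, C, D, E, H
Count = 5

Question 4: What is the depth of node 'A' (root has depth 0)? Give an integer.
Path from root to A: B -> J -> C -> H -> D -> E -> A
Depth = number of edges = 6

Answer: 6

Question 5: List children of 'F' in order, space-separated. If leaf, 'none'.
Node F's children (from adjacency): (leaf)

Answer: none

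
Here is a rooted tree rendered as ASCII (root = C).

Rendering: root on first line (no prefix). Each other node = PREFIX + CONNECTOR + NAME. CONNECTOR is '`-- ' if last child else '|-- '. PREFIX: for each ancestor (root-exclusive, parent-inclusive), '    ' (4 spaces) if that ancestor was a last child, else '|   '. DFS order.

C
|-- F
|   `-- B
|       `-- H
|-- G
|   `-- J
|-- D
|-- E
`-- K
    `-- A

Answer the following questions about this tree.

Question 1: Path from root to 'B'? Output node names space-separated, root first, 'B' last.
Walk down from root: C -> F -> B

Answer: C F B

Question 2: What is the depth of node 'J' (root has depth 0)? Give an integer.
Answer: 2

Derivation:
Path from root to J: C -> G -> J
Depth = number of edges = 2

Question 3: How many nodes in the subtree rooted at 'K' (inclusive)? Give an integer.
Answer: 2

Derivation:
Subtree rooted at K contains: A, K
Count = 2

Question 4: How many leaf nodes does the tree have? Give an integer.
Leaves (nodes with no children): A, D, E, H, J

Answer: 5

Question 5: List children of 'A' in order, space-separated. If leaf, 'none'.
Node A's children (from adjacency): (leaf)

Answer: none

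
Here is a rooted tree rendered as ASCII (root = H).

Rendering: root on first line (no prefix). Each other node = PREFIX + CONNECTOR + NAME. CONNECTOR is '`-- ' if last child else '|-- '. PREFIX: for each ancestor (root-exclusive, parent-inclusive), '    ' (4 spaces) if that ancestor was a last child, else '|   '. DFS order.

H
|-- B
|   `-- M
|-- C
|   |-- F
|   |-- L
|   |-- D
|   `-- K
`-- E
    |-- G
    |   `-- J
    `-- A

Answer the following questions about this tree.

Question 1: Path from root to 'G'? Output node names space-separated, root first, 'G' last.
Walk down from root: H -> E -> G

Answer: H E G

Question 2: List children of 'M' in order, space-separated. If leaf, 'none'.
Node M's children (from adjacency): (leaf)

Answer: none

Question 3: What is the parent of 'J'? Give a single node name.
Answer: G

Derivation:
Scan adjacency: J appears as child of G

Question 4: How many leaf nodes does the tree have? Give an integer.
Answer: 7

Derivation:
Leaves (nodes with no children): A, D, F, J, K, L, M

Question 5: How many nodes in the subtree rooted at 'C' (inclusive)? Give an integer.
Subtree rooted at C contains: C, D, F, K, L
Count = 5

Answer: 5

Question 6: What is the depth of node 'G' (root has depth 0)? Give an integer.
Path from root to G: H -> E -> G
Depth = number of edges = 2

Answer: 2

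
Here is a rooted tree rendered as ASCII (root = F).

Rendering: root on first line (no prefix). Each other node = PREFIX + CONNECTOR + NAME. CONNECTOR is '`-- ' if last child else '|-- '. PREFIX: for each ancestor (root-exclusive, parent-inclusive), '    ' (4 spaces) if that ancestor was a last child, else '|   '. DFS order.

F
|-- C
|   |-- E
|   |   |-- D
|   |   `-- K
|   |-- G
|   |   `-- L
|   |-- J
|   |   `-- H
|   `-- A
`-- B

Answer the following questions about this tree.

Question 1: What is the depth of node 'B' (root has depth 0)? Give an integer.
Answer: 1

Derivation:
Path from root to B: F -> B
Depth = number of edges = 1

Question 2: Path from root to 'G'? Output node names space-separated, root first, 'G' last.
Walk down from root: F -> C -> G

Answer: F C G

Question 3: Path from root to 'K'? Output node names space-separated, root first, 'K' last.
Answer: F C E K

Derivation:
Walk down from root: F -> C -> E -> K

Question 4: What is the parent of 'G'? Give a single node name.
Scan adjacency: G appears as child of C

Answer: C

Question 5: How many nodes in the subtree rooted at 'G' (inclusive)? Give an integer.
Answer: 2

Derivation:
Subtree rooted at G contains: G, L
Count = 2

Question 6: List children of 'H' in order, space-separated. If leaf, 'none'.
Node H's children (from adjacency): (leaf)

Answer: none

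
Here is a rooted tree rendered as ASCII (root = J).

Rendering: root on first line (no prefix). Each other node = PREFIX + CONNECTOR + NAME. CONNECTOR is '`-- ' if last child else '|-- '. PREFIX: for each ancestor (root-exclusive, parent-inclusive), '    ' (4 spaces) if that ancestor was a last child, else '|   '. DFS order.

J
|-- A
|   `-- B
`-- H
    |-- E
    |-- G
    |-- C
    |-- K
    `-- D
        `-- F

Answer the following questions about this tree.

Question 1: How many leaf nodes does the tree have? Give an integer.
Leaves (nodes with no children): B, C, E, F, G, K

Answer: 6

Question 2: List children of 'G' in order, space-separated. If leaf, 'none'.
Node G's children (from adjacency): (leaf)

Answer: none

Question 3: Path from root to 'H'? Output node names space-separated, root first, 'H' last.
Answer: J H

Derivation:
Walk down from root: J -> H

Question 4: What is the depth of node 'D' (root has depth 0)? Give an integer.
Path from root to D: J -> H -> D
Depth = number of edges = 2

Answer: 2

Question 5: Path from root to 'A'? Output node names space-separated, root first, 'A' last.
Walk down from root: J -> A

Answer: J A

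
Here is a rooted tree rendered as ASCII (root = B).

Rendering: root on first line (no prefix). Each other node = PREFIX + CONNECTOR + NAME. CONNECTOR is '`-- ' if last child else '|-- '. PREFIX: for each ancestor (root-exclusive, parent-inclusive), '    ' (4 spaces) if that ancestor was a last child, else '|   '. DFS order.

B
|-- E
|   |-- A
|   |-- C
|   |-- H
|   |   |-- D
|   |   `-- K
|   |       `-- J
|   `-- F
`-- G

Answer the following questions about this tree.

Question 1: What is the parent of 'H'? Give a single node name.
Answer: E

Derivation:
Scan adjacency: H appears as child of E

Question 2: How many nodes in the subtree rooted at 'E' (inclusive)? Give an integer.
Answer: 8

Derivation:
Subtree rooted at E contains: A, C, D, E, F, H, J, K
Count = 8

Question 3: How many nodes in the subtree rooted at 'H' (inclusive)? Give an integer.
Subtree rooted at H contains: D, H, J, K
Count = 4

Answer: 4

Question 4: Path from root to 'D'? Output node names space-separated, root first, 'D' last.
Walk down from root: B -> E -> H -> D

Answer: B E H D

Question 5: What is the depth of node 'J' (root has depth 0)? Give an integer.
Answer: 4

Derivation:
Path from root to J: B -> E -> H -> K -> J
Depth = number of edges = 4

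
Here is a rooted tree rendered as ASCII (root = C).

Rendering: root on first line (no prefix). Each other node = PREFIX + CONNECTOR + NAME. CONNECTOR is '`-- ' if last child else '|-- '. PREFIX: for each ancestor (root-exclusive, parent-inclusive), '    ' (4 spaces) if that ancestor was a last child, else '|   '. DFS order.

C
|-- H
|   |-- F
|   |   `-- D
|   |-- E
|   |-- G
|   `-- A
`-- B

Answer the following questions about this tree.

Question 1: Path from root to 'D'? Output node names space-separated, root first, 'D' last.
Answer: C H F D

Derivation:
Walk down from root: C -> H -> F -> D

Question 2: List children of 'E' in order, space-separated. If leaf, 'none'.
Node E's children (from adjacency): (leaf)

Answer: none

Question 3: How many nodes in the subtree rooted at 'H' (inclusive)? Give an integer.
Answer: 6

Derivation:
Subtree rooted at H contains: A, D, E, F, G, H
Count = 6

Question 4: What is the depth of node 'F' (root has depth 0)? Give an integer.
Answer: 2

Derivation:
Path from root to F: C -> H -> F
Depth = number of edges = 2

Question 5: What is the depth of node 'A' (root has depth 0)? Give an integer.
Path from root to A: C -> H -> A
Depth = number of edges = 2

Answer: 2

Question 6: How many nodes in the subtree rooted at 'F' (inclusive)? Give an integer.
Answer: 2

Derivation:
Subtree rooted at F contains: D, F
Count = 2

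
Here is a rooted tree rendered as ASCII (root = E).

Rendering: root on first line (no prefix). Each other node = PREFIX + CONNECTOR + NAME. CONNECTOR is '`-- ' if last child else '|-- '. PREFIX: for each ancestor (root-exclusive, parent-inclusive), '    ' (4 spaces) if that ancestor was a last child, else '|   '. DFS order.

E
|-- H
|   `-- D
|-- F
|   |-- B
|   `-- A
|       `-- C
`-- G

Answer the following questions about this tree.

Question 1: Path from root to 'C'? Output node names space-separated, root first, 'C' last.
Walk down from root: E -> F -> A -> C

Answer: E F A C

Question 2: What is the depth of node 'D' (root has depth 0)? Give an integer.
Answer: 2

Derivation:
Path from root to D: E -> H -> D
Depth = number of edges = 2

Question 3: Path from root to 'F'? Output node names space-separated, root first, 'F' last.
Answer: E F

Derivation:
Walk down from root: E -> F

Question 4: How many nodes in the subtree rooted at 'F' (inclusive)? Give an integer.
Subtree rooted at F contains: A, B, C, F
Count = 4

Answer: 4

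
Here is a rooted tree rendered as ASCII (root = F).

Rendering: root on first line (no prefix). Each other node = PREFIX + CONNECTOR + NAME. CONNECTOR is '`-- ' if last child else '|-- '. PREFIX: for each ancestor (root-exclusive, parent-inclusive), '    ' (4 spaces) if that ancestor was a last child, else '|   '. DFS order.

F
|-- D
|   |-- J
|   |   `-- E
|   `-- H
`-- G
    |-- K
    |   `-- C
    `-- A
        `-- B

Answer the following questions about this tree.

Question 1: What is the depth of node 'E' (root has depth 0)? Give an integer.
Answer: 3

Derivation:
Path from root to E: F -> D -> J -> E
Depth = number of edges = 3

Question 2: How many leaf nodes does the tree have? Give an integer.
Answer: 4

Derivation:
Leaves (nodes with no children): B, C, E, H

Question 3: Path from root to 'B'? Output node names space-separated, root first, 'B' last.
Walk down from root: F -> G -> A -> B

Answer: F G A B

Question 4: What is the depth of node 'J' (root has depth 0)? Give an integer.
Path from root to J: F -> D -> J
Depth = number of edges = 2

Answer: 2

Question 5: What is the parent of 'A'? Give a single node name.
Scan adjacency: A appears as child of G

Answer: G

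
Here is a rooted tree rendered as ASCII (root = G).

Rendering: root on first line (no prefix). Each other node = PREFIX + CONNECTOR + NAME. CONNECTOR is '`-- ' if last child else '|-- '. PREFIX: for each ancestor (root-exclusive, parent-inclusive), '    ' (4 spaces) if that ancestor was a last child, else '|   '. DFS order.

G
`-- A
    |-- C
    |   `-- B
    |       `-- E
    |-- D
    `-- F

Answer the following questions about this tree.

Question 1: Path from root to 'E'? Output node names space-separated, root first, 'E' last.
Walk down from root: G -> A -> C -> B -> E

Answer: G A C B E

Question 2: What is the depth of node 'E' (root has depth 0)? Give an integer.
Path from root to E: G -> A -> C -> B -> E
Depth = number of edges = 4

Answer: 4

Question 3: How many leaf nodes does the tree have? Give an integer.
Answer: 3

Derivation:
Leaves (nodes with no children): D, E, F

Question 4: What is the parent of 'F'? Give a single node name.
Answer: A

Derivation:
Scan adjacency: F appears as child of A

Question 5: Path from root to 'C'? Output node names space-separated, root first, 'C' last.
Walk down from root: G -> A -> C

Answer: G A C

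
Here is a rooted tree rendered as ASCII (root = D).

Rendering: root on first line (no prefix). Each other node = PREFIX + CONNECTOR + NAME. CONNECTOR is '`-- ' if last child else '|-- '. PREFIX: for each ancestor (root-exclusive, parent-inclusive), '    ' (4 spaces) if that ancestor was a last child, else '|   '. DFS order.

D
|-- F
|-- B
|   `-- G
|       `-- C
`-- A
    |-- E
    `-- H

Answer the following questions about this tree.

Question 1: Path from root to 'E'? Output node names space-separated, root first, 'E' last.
Walk down from root: D -> A -> E

Answer: D A E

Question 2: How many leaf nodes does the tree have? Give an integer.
Leaves (nodes with no children): C, E, F, H

Answer: 4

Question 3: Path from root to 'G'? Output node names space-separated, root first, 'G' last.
Walk down from root: D -> B -> G

Answer: D B G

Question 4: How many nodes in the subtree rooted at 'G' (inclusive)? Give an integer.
Answer: 2

Derivation:
Subtree rooted at G contains: C, G
Count = 2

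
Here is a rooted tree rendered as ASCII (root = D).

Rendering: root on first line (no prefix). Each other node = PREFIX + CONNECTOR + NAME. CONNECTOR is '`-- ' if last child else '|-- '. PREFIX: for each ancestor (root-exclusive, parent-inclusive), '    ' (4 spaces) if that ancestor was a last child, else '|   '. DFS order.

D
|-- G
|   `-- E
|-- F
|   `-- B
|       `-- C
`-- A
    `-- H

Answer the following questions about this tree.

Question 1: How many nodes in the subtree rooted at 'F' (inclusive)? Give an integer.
Answer: 3

Derivation:
Subtree rooted at F contains: B, C, F
Count = 3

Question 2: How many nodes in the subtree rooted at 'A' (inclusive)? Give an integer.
Subtree rooted at A contains: A, H
Count = 2

Answer: 2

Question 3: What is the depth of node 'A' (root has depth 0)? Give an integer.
Answer: 1

Derivation:
Path from root to A: D -> A
Depth = number of edges = 1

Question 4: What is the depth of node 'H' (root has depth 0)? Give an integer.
Path from root to H: D -> A -> H
Depth = number of edges = 2

Answer: 2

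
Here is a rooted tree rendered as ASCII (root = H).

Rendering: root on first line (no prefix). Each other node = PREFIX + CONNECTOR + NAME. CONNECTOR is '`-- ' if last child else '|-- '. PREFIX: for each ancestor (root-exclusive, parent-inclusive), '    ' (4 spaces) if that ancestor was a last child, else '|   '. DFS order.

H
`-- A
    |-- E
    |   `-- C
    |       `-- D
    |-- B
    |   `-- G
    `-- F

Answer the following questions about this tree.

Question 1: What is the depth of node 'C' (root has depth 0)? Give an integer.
Answer: 3

Derivation:
Path from root to C: H -> A -> E -> C
Depth = number of edges = 3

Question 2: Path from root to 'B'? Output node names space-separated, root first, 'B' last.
Walk down from root: H -> A -> B

Answer: H A B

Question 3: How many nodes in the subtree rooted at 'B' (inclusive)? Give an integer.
Answer: 2

Derivation:
Subtree rooted at B contains: B, G
Count = 2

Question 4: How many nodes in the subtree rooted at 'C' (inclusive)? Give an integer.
Subtree rooted at C contains: C, D
Count = 2

Answer: 2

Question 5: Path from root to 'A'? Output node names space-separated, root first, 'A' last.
Answer: H A

Derivation:
Walk down from root: H -> A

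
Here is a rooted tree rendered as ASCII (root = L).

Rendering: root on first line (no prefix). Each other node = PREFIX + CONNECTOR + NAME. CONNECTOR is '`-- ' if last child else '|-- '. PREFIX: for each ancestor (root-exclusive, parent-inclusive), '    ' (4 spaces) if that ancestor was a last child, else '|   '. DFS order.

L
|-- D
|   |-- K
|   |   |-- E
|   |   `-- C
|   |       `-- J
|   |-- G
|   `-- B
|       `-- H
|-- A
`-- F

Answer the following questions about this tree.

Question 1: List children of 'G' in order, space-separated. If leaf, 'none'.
Node G's children (from adjacency): (leaf)

Answer: none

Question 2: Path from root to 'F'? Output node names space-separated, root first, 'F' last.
Answer: L F

Derivation:
Walk down from root: L -> F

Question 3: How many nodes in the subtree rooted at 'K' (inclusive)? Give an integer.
Subtree rooted at K contains: C, E, J, K
Count = 4

Answer: 4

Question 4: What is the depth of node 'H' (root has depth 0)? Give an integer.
Answer: 3

Derivation:
Path from root to H: L -> D -> B -> H
Depth = number of edges = 3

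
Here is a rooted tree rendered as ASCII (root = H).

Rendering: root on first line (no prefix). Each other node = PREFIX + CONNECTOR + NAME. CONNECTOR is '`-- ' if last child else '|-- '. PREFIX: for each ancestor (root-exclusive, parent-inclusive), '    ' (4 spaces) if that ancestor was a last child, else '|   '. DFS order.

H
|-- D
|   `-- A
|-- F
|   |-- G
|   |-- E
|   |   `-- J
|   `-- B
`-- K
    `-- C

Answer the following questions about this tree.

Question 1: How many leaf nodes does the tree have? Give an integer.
Answer: 5

Derivation:
Leaves (nodes with no children): A, B, C, G, J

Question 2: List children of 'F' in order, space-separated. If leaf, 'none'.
Answer: G E B

Derivation:
Node F's children (from adjacency): G, E, B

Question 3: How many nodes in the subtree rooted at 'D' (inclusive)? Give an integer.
Answer: 2

Derivation:
Subtree rooted at D contains: A, D
Count = 2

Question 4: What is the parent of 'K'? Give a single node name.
Answer: H

Derivation:
Scan adjacency: K appears as child of H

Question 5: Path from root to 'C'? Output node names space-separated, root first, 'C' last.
Walk down from root: H -> K -> C

Answer: H K C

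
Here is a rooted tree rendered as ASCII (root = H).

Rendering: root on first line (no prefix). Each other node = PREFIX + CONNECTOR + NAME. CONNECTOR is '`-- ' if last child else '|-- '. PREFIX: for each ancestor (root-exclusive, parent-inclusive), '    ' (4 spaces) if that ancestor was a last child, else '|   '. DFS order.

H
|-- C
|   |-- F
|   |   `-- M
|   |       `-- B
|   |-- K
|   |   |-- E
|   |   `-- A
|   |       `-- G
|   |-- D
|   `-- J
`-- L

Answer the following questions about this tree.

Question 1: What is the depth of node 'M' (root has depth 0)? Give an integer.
Answer: 3

Derivation:
Path from root to M: H -> C -> F -> M
Depth = number of edges = 3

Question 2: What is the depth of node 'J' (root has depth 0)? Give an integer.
Answer: 2

Derivation:
Path from root to J: H -> C -> J
Depth = number of edges = 2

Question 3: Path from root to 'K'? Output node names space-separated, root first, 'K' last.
Answer: H C K

Derivation:
Walk down from root: H -> C -> K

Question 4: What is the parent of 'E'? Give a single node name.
Answer: K

Derivation:
Scan adjacency: E appears as child of K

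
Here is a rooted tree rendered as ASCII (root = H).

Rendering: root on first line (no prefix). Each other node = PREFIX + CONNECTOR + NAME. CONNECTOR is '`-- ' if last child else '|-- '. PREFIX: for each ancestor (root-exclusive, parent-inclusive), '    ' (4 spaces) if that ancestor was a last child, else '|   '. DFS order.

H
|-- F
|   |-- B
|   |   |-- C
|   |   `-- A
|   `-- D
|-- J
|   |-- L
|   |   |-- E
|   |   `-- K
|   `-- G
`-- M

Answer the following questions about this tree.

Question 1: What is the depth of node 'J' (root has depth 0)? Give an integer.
Answer: 1

Derivation:
Path from root to J: H -> J
Depth = number of edges = 1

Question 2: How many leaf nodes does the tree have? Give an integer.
Leaves (nodes with no children): A, C, D, E, G, K, M

Answer: 7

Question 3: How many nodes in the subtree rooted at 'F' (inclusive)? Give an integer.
Answer: 5

Derivation:
Subtree rooted at F contains: A, B, C, D, F
Count = 5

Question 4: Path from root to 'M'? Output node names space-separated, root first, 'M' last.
Walk down from root: H -> M

Answer: H M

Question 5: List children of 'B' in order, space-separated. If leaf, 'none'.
Answer: C A

Derivation:
Node B's children (from adjacency): C, A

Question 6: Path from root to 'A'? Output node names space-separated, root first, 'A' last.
Answer: H F B A

Derivation:
Walk down from root: H -> F -> B -> A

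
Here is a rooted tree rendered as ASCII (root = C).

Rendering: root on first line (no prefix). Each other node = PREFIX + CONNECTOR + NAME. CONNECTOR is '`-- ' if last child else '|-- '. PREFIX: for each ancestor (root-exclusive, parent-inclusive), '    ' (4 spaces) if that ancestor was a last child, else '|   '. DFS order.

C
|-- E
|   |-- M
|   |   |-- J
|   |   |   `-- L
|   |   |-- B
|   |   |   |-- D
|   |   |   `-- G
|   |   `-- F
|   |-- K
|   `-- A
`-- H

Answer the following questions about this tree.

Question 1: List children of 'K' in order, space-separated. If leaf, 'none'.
Node K's children (from adjacency): (leaf)

Answer: none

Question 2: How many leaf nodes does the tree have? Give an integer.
Answer: 7

Derivation:
Leaves (nodes with no children): A, D, F, G, H, K, L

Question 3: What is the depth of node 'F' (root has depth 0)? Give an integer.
Answer: 3

Derivation:
Path from root to F: C -> E -> M -> F
Depth = number of edges = 3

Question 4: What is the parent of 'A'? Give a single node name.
Scan adjacency: A appears as child of E

Answer: E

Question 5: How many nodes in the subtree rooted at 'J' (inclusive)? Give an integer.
Answer: 2

Derivation:
Subtree rooted at J contains: J, L
Count = 2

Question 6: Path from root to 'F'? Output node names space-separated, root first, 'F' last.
Walk down from root: C -> E -> M -> F

Answer: C E M F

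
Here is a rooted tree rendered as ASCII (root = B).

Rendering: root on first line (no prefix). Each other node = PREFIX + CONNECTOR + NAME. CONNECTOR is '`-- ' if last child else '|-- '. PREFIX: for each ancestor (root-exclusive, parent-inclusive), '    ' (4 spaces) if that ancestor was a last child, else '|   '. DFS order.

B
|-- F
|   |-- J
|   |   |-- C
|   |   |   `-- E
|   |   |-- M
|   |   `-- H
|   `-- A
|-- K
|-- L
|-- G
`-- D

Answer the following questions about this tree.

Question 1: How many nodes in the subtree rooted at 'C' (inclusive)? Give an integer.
Answer: 2

Derivation:
Subtree rooted at C contains: C, E
Count = 2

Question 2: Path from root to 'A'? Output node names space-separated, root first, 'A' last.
Walk down from root: B -> F -> A

Answer: B F A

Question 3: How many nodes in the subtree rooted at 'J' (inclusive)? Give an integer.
Answer: 5

Derivation:
Subtree rooted at J contains: C, E, H, J, M
Count = 5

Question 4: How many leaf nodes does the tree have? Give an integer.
Answer: 8

Derivation:
Leaves (nodes with no children): A, D, E, G, H, K, L, M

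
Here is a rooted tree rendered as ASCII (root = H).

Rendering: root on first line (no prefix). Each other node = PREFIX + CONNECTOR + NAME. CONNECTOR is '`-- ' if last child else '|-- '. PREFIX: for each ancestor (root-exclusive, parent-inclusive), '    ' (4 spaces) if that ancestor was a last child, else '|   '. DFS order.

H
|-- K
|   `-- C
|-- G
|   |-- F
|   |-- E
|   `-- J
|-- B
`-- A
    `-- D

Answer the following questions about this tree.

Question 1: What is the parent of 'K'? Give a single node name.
Answer: H

Derivation:
Scan adjacency: K appears as child of H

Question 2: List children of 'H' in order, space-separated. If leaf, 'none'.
Node H's children (from adjacency): K, G, B, A

Answer: K G B A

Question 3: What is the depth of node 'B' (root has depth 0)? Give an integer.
Path from root to B: H -> B
Depth = number of edges = 1

Answer: 1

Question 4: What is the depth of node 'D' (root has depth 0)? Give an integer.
Answer: 2

Derivation:
Path from root to D: H -> A -> D
Depth = number of edges = 2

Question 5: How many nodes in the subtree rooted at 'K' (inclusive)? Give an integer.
Subtree rooted at K contains: C, K
Count = 2

Answer: 2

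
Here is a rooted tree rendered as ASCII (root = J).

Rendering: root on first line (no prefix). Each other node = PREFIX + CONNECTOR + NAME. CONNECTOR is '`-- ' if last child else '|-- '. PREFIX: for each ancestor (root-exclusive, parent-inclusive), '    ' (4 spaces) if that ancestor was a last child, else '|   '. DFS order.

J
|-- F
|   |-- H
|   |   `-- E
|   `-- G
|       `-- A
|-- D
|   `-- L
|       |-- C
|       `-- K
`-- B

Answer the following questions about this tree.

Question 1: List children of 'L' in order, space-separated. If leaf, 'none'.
Answer: C K

Derivation:
Node L's children (from adjacency): C, K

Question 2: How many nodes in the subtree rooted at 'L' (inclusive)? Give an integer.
Answer: 3

Derivation:
Subtree rooted at L contains: C, K, L
Count = 3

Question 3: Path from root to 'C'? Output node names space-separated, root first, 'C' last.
Answer: J D L C

Derivation:
Walk down from root: J -> D -> L -> C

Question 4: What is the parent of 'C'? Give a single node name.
Answer: L

Derivation:
Scan adjacency: C appears as child of L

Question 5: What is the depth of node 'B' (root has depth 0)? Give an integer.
Path from root to B: J -> B
Depth = number of edges = 1

Answer: 1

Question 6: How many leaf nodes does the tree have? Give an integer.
Answer: 5

Derivation:
Leaves (nodes with no children): A, B, C, E, K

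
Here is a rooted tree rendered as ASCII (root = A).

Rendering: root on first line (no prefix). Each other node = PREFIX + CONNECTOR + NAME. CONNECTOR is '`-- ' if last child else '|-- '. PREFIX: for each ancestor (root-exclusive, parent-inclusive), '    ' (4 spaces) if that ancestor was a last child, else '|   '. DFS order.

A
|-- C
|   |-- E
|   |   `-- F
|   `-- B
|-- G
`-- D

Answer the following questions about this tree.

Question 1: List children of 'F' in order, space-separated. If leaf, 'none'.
Answer: none

Derivation:
Node F's children (from adjacency): (leaf)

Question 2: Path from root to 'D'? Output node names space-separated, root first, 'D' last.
Answer: A D

Derivation:
Walk down from root: A -> D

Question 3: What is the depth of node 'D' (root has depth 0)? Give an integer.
Answer: 1

Derivation:
Path from root to D: A -> D
Depth = number of edges = 1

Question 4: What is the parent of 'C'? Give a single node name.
Answer: A

Derivation:
Scan adjacency: C appears as child of A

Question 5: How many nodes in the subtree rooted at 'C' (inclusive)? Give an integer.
Subtree rooted at C contains: B, C, E, F
Count = 4

Answer: 4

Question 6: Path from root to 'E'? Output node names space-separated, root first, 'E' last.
Walk down from root: A -> C -> E

Answer: A C E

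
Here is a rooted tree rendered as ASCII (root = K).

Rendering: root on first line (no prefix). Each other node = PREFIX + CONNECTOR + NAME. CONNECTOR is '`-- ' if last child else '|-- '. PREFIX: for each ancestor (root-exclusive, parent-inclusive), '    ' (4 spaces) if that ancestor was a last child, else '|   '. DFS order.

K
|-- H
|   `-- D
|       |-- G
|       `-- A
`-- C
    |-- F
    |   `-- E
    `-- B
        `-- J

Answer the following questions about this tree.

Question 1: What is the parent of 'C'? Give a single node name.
Answer: K

Derivation:
Scan adjacency: C appears as child of K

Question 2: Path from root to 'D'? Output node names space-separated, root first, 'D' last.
Walk down from root: K -> H -> D

Answer: K H D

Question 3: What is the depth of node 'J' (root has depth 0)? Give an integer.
Answer: 3

Derivation:
Path from root to J: K -> C -> B -> J
Depth = number of edges = 3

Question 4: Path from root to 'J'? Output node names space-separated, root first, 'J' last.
Walk down from root: K -> C -> B -> J

Answer: K C B J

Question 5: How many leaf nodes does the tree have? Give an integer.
Answer: 4

Derivation:
Leaves (nodes with no children): A, E, G, J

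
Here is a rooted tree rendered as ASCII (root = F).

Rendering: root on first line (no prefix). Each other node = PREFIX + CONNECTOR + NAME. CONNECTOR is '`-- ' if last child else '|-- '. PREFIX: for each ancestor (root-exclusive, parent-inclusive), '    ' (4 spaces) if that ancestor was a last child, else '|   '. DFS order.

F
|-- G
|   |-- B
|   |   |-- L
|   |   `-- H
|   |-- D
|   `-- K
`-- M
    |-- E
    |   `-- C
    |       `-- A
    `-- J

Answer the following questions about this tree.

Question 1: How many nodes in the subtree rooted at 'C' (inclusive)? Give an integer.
Subtree rooted at C contains: A, C
Count = 2

Answer: 2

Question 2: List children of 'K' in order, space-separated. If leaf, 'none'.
Node K's children (from adjacency): (leaf)

Answer: none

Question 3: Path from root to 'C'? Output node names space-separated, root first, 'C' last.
Answer: F M E C

Derivation:
Walk down from root: F -> M -> E -> C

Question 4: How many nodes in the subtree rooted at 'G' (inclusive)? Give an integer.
Subtree rooted at G contains: B, D, G, H, K, L
Count = 6

Answer: 6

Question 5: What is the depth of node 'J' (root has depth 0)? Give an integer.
Path from root to J: F -> M -> J
Depth = number of edges = 2

Answer: 2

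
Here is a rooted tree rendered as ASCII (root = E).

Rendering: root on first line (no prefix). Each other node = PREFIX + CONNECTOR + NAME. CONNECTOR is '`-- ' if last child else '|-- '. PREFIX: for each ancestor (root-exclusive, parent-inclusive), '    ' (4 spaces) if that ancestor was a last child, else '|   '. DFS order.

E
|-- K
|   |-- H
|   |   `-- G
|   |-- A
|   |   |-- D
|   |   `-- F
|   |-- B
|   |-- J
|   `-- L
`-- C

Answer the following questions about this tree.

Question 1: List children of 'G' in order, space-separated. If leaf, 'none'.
Node G's children (from adjacency): (leaf)

Answer: none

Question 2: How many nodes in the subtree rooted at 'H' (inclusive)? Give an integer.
Subtree rooted at H contains: G, H
Count = 2

Answer: 2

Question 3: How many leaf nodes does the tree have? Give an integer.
Answer: 7

Derivation:
Leaves (nodes with no children): B, C, D, F, G, J, L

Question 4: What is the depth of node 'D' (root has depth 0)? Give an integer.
Answer: 3

Derivation:
Path from root to D: E -> K -> A -> D
Depth = number of edges = 3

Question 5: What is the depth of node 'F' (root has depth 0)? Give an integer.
Answer: 3

Derivation:
Path from root to F: E -> K -> A -> F
Depth = number of edges = 3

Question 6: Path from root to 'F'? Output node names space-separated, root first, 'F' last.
Answer: E K A F

Derivation:
Walk down from root: E -> K -> A -> F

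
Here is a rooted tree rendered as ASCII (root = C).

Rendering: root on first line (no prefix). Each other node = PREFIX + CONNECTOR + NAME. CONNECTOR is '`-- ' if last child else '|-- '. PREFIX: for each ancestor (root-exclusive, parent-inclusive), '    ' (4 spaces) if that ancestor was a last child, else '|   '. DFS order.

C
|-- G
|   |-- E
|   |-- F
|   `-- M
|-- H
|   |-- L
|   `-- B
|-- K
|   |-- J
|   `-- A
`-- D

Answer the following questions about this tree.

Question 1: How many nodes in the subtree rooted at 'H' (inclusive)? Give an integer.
Answer: 3

Derivation:
Subtree rooted at H contains: B, H, L
Count = 3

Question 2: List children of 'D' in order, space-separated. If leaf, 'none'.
Answer: none

Derivation:
Node D's children (from adjacency): (leaf)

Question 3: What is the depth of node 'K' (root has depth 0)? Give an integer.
Path from root to K: C -> K
Depth = number of edges = 1

Answer: 1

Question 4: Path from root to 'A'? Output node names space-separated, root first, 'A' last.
Walk down from root: C -> K -> A

Answer: C K A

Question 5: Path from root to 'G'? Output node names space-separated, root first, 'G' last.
Answer: C G

Derivation:
Walk down from root: C -> G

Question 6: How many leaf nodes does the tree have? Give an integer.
Answer: 8

Derivation:
Leaves (nodes with no children): A, B, D, E, F, J, L, M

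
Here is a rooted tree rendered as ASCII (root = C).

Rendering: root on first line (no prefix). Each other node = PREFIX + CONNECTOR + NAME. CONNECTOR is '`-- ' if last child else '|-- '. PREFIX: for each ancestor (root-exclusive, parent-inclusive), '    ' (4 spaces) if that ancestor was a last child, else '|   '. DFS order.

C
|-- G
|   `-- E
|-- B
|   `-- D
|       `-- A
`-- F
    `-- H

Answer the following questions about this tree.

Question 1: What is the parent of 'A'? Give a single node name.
Answer: D

Derivation:
Scan adjacency: A appears as child of D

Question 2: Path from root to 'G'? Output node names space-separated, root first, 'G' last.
Answer: C G

Derivation:
Walk down from root: C -> G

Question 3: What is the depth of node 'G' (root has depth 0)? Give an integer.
Path from root to G: C -> G
Depth = number of edges = 1

Answer: 1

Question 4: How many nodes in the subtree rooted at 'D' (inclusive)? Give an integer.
Subtree rooted at D contains: A, D
Count = 2

Answer: 2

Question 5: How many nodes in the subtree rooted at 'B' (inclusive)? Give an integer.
Subtree rooted at B contains: A, B, D
Count = 3

Answer: 3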